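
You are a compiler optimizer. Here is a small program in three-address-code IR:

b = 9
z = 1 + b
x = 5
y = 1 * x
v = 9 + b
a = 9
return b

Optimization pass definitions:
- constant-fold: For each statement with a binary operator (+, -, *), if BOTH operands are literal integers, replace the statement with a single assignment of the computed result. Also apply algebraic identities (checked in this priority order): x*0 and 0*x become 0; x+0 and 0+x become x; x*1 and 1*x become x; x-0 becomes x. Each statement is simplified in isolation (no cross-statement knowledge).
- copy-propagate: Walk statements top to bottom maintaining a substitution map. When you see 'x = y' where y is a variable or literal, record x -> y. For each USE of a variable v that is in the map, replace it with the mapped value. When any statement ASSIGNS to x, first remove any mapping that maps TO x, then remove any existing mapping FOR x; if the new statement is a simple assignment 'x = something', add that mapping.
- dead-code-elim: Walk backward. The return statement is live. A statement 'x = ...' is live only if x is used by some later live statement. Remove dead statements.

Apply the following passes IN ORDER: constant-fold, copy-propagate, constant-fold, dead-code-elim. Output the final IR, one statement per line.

Initial IR:
  b = 9
  z = 1 + b
  x = 5
  y = 1 * x
  v = 9 + b
  a = 9
  return b
After constant-fold (7 stmts):
  b = 9
  z = 1 + b
  x = 5
  y = x
  v = 9 + b
  a = 9
  return b
After copy-propagate (7 stmts):
  b = 9
  z = 1 + 9
  x = 5
  y = 5
  v = 9 + 9
  a = 9
  return 9
After constant-fold (7 stmts):
  b = 9
  z = 10
  x = 5
  y = 5
  v = 18
  a = 9
  return 9
After dead-code-elim (1 stmts):
  return 9

Answer: return 9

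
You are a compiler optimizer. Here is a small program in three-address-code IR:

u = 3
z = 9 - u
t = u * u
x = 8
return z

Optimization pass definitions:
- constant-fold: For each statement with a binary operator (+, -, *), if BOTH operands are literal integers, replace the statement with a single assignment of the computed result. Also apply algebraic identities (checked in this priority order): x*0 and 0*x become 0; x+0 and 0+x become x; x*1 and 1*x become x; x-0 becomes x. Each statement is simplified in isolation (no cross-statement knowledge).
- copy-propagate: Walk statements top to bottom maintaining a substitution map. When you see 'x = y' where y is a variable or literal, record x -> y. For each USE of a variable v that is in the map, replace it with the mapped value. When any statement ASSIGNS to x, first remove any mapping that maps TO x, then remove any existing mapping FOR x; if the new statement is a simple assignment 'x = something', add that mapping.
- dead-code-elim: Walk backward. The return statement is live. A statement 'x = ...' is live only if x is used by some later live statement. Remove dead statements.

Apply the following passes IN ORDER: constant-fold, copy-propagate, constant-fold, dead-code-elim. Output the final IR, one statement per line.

Answer: z = 6
return z

Derivation:
Initial IR:
  u = 3
  z = 9 - u
  t = u * u
  x = 8
  return z
After constant-fold (5 stmts):
  u = 3
  z = 9 - u
  t = u * u
  x = 8
  return z
After copy-propagate (5 stmts):
  u = 3
  z = 9 - 3
  t = 3 * 3
  x = 8
  return z
After constant-fold (5 stmts):
  u = 3
  z = 6
  t = 9
  x = 8
  return z
After dead-code-elim (2 stmts):
  z = 6
  return z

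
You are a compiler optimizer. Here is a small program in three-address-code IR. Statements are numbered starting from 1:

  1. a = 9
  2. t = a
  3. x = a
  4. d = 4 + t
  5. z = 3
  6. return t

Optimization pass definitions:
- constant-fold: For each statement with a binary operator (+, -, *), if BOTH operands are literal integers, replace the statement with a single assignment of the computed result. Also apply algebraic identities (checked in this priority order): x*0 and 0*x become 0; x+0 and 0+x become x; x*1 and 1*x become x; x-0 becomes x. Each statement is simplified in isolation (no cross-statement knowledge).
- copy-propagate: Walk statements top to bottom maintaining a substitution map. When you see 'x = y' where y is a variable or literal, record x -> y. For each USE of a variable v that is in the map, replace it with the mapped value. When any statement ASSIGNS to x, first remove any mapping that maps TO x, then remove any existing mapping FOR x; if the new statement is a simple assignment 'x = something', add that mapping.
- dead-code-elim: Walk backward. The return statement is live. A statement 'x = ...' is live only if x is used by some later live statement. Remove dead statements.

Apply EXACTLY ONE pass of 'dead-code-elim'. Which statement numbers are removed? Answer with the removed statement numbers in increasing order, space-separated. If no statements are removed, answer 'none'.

Backward liveness scan:
Stmt 1 'a = 9': KEEP (a is live); live-in = []
Stmt 2 't = a': KEEP (t is live); live-in = ['a']
Stmt 3 'x = a': DEAD (x not in live set ['t'])
Stmt 4 'd = 4 + t': DEAD (d not in live set ['t'])
Stmt 5 'z = 3': DEAD (z not in live set ['t'])
Stmt 6 'return t': KEEP (return); live-in = ['t']
Removed statement numbers: [3, 4, 5]
Surviving IR:
  a = 9
  t = a
  return t

Answer: 3 4 5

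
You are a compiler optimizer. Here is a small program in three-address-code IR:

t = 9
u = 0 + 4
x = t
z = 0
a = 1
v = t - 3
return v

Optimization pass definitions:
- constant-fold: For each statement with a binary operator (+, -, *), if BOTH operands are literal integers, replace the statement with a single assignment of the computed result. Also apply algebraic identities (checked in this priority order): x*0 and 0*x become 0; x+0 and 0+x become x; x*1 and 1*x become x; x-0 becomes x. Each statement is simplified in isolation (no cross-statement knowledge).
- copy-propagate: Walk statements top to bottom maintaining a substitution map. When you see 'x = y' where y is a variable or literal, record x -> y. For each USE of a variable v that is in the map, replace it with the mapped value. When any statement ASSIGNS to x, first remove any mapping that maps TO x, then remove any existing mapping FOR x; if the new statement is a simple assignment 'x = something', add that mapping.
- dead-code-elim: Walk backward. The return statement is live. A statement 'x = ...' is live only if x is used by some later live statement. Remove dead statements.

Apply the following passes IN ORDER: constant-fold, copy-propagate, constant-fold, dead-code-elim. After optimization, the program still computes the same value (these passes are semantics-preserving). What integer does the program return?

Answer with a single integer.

Answer: 6

Derivation:
Initial IR:
  t = 9
  u = 0 + 4
  x = t
  z = 0
  a = 1
  v = t - 3
  return v
After constant-fold (7 stmts):
  t = 9
  u = 4
  x = t
  z = 0
  a = 1
  v = t - 3
  return v
After copy-propagate (7 stmts):
  t = 9
  u = 4
  x = 9
  z = 0
  a = 1
  v = 9 - 3
  return v
After constant-fold (7 stmts):
  t = 9
  u = 4
  x = 9
  z = 0
  a = 1
  v = 6
  return v
After dead-code-elim (2 stmts):
  v = 6
  return v
Evaluate:
  t = 9  =>  t = 9
  u = 0 + 4  =>  u = 4
  x = t  =>  x = 9
  z = 0  =>  z = 0
  a = 1  =>  a = 1
  v = t - 3  =>  v = 6
  return v = 6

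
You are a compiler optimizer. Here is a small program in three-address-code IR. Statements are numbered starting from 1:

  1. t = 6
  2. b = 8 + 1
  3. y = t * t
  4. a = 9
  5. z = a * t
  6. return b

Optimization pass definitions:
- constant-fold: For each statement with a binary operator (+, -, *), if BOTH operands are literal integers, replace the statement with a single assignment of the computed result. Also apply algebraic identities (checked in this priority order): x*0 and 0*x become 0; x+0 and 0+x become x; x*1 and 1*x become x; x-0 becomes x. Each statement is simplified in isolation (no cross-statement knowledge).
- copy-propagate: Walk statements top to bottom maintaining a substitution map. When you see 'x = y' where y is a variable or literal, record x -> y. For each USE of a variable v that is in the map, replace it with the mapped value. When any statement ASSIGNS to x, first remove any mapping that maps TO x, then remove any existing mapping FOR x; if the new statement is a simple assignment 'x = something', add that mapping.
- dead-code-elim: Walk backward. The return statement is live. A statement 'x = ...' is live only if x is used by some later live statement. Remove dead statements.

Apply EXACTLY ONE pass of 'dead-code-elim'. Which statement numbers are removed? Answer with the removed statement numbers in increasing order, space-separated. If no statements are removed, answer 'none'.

Answer: 1 3 4 5

Derivation:
Backward liveness scan:
Stmt 1 't = 6': DEAD (t not in live set [])
Stmt 2 'b = 8 + 1': KEEP (b is live); live-in = []
Stmt 3 'y = t * t': DEAD (y not in live set ['b'])
Stmt 4 'a = 9': DEAD (a not in live set ['b'])
Stmt 5 'z = a * t': DEAD (z not in live set ['b'])
Stmt 6 'return b': KEEP (return); live-in = ['b']
Removed statement numbers: [1, 3, 4, 5]
Surviving IR:
  b = 8 + 1
  return b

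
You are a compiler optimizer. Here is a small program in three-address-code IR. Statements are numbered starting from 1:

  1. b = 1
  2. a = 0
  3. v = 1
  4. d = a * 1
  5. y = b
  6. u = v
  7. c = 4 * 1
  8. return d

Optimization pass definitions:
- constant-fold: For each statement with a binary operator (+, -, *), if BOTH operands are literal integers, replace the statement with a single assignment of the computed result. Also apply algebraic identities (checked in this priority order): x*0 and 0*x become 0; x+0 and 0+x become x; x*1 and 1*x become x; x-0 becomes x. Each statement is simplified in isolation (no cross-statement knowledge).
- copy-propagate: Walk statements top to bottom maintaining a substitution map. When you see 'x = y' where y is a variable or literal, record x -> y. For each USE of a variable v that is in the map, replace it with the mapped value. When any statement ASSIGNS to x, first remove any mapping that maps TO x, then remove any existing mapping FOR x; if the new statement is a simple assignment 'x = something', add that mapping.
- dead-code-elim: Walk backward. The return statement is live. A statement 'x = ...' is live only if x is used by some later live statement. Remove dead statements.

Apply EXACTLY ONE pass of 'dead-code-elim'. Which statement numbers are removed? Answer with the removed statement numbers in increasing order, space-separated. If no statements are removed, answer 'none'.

Answer: 1 3 5 6 7

Derivation:
Backward liveness scan:
Stmt 1 'b = 1': DEAD (b not in live set [])
Stmt 2 'a = 0': KEEP (a is live); live-in = []
Stmt 3 'v = 1': DEAD (v not in live set ['a'])
Stmt 4 'd = a * 1': KEEP (d is live); live-in = ['a']
Stmt 5 'y = b': DEAD (y not in live set ['d'])
Stmt 6 'u = v': DEAD (u not in live set ['d'])
Stmt 7 'c = 4 * 1': DEAD (c not in live set ['d'])
Stmt 8 'return d': KEEP (return); live-in = ['d']
Removed statement numbers: [1, 3, 5, 6, 7]
Surviving IR:
  a = 0
  d = a * 1
  return d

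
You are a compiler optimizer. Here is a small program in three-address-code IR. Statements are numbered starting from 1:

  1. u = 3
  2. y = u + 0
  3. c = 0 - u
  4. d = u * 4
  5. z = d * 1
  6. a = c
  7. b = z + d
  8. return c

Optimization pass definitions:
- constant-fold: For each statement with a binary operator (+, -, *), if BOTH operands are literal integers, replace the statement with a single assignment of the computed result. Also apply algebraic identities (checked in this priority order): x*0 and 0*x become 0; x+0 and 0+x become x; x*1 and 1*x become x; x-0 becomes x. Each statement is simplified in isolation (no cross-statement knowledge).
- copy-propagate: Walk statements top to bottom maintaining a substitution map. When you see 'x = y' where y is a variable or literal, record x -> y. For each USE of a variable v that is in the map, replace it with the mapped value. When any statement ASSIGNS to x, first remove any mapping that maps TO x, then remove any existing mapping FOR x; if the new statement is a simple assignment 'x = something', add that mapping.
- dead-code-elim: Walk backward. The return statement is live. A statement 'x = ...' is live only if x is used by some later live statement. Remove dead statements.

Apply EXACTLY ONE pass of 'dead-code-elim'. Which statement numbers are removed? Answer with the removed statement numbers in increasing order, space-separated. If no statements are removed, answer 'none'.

Backward liveness scan:
Stmt 1 'u = 3': KEEP (u is live); live-in = []
Stmt 2 'y = u + 0': DEAD (y not in live set ['u'])
Stmt 3 'c = 0 - u': KEEP (c is live); live-in = ['u']
Stmt 4 'd = u * 4': DEAD (d not in live set ['c'])
Stmt 5 'z = d * 1': DEAD (z not in live set ['c'])
Stmt 6 'a = c': DEAD (a not in live set ['c'])
Stmt 7 'b = z + d': DEAD (b not in live set ['c'])
Stmt 8 'return c': KEEP (return); live-in = ['c']
Removed statement numbers: [2, 4, 5, 6, 7]
Surviving IR:
  u = 3
  c = 0 - u
  return c

Answer: 2 4 5 6 7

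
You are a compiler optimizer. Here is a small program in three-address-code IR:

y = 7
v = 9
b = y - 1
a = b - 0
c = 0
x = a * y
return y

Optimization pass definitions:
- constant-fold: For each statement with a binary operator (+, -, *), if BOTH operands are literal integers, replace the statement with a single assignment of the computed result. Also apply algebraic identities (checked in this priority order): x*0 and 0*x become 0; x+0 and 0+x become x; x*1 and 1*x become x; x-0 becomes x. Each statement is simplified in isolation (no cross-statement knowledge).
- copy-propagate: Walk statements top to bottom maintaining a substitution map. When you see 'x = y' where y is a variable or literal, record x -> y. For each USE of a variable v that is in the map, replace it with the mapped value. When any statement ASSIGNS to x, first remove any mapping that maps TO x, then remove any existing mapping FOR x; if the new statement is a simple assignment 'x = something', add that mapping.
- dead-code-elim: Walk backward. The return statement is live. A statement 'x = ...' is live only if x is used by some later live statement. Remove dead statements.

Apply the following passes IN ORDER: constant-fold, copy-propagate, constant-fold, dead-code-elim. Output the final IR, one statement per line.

Answer: return 7

Derivation:
Initial IR:
  y = 7
  v = 9
  b = y - 1
  a = b - 0
  c = 0
  x = a * y
  return y
After constant-fold (7 stmts):
  y = 7
  v = 9
  b = y - 1
  a = b
  c = 0
  x = a * y
  return y
After copy-propagate (7 stmts):
  y = 7
  v = 9
  b = 7 - 1
  a = b
  c = 0
  x = b * 7
  return 7
After constant-fold (7 stmts):
  y = 7
  v = 9
  b = 6
  a = b
  c = 0
  x = b * 7
  return 7
After dead-code-elim (1 stmts):
  return 7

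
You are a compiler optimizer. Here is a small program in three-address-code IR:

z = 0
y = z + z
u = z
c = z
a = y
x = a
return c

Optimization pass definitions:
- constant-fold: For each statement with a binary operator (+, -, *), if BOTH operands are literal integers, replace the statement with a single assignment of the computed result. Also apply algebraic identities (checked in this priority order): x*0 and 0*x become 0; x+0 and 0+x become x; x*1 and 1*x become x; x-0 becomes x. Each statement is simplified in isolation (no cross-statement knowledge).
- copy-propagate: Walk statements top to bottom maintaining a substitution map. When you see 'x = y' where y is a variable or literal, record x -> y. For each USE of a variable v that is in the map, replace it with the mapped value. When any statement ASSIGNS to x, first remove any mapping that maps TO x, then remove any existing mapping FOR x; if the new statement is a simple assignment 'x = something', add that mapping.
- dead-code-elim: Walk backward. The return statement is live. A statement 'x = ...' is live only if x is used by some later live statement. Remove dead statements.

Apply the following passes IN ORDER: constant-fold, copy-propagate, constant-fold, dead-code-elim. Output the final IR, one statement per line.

Initial IR:
  z = 0
  y = z + z
  u = z
  c = z
  a = y
  x = a
  return c
After constant-fold (7 stmts):
  z = 0
  y = z + z
  u = z
  c = z
  a = y
  x = a
  return c
After copy-propagate (7 stmts):
  z = 0
  y = 0 + 0
  u = 0
  c = 0
  a = y
  x = y
  return 0
After constant-fold (7 stmts):
  z = 0
  y = 0
  u = 0
  c = 0
  a = y
  x = y
  return 0
After dead-code-elim (1 stmts):
  return 0

Answer: return 0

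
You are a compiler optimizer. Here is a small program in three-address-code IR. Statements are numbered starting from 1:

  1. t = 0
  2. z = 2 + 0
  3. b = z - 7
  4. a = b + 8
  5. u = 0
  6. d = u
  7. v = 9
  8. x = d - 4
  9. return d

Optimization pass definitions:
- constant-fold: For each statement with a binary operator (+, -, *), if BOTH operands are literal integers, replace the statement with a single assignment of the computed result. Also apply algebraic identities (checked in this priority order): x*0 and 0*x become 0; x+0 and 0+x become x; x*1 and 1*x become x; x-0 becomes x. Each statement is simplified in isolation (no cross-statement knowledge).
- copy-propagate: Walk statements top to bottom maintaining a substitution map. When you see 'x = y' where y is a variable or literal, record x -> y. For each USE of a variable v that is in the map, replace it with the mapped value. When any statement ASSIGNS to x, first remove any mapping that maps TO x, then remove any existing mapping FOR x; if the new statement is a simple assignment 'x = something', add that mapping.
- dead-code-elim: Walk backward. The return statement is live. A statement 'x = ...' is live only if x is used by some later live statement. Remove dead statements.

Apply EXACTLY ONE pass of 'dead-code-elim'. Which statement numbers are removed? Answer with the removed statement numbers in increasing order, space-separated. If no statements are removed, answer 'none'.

Answer: 1 2 3 4 7 8

Derivation:
Backward liveness scan:
Stmt 1 't = 0': DEAD (t not in live set [])
Stmt 2 'z = 2 + 0': DEAD (z not in live set [])
Stmt 3 'b = z - 7': DEAD (b not in live set [])
Stmt 4 'a = b + 8': DEAD (a not in live set [])
Stmt 5 'u = 0': KEEP (u is live); live-in = []
Stmt 6 'd = u': KEEP (d is live); live-in = ['u']
Stmt 7 'v = 9': DEAD (v not in live set ['d'])
Stmt 8 'x = d - 4': DEAD (x not in live set ['d'])
Stmt 9 'return d': KEEP (return); live-in = ['d']
Removed statement numbers: [1, 2, 3, 4, 7, 8]
Surviving IR:
  u = 0
  d = u
  return d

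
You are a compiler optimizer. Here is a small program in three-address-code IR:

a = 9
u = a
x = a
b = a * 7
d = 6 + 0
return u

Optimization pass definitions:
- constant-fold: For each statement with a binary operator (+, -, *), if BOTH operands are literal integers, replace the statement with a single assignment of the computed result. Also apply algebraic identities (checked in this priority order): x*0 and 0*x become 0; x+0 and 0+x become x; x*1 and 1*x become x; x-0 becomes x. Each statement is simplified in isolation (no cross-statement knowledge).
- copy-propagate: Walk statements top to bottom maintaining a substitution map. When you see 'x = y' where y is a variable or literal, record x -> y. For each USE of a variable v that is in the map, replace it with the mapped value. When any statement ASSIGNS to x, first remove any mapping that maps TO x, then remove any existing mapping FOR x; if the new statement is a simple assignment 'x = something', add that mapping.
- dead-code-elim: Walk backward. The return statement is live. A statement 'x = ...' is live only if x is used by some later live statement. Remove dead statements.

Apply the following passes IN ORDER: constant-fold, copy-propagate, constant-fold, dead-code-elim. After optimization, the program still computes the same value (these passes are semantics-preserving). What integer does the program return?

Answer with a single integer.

Answer: 9

Derivation:
Initial IR:
  a = 9
  u = a
  x = a
  b = a * 7
  d = 6 + 0
  return u
After constant-fold (6 stmts):
  a = 9
  u = a
  x = a
  b = a * 7
  d = 6
  return u
After copy-propagate (6 stmts):
  a = 9
  u = 9
  x = 9
  b = 9 * 7
  d = 6
  return 9
After constant-fold (6 stmts):
  a = 9
  u = 9
  x = 9
  b = 63
  d = 6
  return 9
After dead-code-elim (1 stmts):
  return 9
Evaluate:
  a = 9  =>  a = 9
  u = a  =>  u = 9
  x = a  =>  x = 9
  b = a * 7  =>  b = 63
  d = 6 + 0  =>  d = 6
  return u = 9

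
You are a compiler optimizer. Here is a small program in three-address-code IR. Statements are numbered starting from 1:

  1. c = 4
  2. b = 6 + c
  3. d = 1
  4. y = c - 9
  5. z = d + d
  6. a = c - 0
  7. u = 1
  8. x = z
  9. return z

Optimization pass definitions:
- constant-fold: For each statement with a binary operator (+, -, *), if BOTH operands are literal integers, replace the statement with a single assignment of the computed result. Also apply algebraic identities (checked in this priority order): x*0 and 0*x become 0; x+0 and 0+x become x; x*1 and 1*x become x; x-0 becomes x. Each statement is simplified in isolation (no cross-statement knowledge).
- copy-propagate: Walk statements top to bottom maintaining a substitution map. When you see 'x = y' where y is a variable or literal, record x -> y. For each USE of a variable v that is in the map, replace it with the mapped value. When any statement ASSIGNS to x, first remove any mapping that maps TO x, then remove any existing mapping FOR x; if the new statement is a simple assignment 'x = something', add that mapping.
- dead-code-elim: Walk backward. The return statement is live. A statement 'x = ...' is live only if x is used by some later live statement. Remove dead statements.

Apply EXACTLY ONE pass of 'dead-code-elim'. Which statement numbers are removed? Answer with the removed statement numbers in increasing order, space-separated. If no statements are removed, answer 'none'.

Answer: 1 2 4 6 7 8

Derivation:
Backward liveness scan:
Stmt 1 'c = 4': DEAD (c not in live set [])
Stmt 2 'b = 6 + c': DEAD (b not in live set [])
Stmt 3 'd = 1': KEEP (d is live); live-in = []
Stmt 4 'y = c - 9': DEAD (y not in live set ['d'])
Stmt 5 'z = d + d': KEEP (z is live); live-in = ['d']
Stmt 6 'a = c - 0': DEAD (a not in live set ['z'])
Stmt 7 'u = 1': DEAD (u not in live set ['z'])
Stmt 8 'x = z': DEAD (x not in live set ['z'])
Stmt 9 'return z': KEEP (return); live-in = ['z']
Removed statement numbers: [1, 2, 4, 6, 7, 8]
Surviving IR:
  d = 1
  z = d + d
  return z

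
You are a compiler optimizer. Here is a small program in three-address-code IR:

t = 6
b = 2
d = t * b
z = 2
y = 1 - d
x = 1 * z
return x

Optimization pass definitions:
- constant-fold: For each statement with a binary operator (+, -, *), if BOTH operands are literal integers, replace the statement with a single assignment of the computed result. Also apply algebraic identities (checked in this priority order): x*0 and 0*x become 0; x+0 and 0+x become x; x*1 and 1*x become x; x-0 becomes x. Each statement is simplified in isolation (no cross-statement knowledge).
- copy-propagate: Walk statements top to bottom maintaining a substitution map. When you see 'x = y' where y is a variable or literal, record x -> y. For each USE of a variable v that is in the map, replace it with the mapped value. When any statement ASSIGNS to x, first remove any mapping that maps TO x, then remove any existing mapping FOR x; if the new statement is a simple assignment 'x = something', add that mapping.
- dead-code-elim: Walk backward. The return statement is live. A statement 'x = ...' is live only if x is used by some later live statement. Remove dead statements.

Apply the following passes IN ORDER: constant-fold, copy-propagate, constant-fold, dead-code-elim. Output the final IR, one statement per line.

Answer: return 2

Derivation:
Initial IR:
  t = 6
  b = 2
  d = t * b
  z = 2
  y = 1 - d
  x = 1 * z
  return x
After constant-fold (7 stmts):
  t = 6
  b = 2
  d = t * b
  z = 2
  y = 1 - d
  x = z
  return x
After copy-propagate (7 stmts):
  t = 6
  b = 2
  d = 6 * 2
  z = 2
  y = 1 - d
  x = 2
  return 2
After constant-fold (7 stmts):
  t = 6
  b = 2
  d = 12
  z = 2
  y = 1 - d
  x = 2
  return 2
After dead-code-elim (1 stmts):
  return 2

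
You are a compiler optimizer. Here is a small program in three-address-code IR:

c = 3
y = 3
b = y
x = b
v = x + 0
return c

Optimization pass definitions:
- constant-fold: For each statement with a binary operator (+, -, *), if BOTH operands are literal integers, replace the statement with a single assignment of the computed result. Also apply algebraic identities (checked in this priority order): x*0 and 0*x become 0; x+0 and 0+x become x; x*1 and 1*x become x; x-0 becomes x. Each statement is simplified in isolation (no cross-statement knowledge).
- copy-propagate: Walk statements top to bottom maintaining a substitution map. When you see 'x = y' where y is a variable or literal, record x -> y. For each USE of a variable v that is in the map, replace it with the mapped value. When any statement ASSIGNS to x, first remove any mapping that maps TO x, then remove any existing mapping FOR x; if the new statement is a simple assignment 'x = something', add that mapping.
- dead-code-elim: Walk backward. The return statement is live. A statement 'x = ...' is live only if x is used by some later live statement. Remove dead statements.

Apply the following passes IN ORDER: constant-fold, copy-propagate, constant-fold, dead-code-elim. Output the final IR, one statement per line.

Answer: return 3

Derivation:
Initial IR:
  c = 3
  y = 3
  b = y
  x = b
  v = x + 0
  return c
After constant-fold (6 stmts):
  c = 3
  y = 3
  b = y
  x = b
  v = x
  return c
After copy-propagate (6 stmts):
  c = 3
  y = 3
  b = 3
  x = 3
  v = 3
  return 3
After constant-fold (6 stmts):
  c = 3
  y = 3
  b = 3
  x = 3
  v = 3
  return 3
After dead-code-elim (1 stmts):
  return 3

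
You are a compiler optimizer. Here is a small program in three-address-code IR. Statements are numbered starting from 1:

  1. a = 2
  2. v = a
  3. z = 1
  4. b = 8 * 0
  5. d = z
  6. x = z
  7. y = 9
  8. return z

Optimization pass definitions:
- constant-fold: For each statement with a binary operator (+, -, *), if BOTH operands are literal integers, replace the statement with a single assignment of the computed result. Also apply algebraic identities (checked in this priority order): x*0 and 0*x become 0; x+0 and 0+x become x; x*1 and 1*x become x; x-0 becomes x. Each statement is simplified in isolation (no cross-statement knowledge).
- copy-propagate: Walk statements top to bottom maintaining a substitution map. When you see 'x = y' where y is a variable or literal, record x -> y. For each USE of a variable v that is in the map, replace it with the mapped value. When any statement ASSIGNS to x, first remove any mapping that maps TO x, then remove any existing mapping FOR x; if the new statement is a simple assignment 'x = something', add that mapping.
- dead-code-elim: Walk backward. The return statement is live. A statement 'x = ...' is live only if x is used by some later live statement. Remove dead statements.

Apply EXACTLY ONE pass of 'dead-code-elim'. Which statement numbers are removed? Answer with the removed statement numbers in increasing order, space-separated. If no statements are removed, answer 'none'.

Answer: 1 2 4 5 6 7

Derivation:
Backward liveness scan:
Stmt 1 'a = 2': DEAD (a not in live set [])
Stmt 2 'v = a': DEAD (v not in live set [])
Stmt 3 'z = 1': KEEP (z is live); live-in = []
Stmt 4 'b = 8 * 0': DEAD (b not in live set ['z'])
Stmt 5 'd = z': DEAD (d not in live set ['z'])
Stmt 6 'x = z': DEAD (x not in live set ['z'])
Stmt 7 'y = 9': DEAD (y not in live set ['z'])
Stmt 8 'return z': KEEP (return); live-in = ['z']
Removed statement numbers: [1, 2, 4, 5, 6, 7]
Surviving IR:
  z = 1
  return z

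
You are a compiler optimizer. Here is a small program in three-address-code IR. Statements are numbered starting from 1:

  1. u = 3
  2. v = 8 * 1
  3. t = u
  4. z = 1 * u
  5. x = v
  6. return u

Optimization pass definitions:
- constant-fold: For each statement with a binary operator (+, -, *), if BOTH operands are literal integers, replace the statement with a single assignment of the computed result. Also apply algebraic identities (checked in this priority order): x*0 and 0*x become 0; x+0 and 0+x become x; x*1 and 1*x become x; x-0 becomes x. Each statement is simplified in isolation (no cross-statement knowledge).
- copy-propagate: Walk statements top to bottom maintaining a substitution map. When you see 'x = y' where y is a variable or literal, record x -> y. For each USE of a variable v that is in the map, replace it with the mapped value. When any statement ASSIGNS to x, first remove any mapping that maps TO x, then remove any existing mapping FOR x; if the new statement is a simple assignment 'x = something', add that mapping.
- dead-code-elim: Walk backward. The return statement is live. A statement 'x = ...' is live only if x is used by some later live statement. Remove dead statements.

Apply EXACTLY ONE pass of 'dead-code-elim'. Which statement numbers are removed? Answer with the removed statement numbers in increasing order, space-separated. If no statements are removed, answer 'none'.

Answer: 2 3 4 5

Derivation:
Backward liveness scan:
Stmt 1 'u = 3': KEEP (u is live); live-in = []
Stmt 2 'v = 8 * 1': DEAD (v not in live set ['u'])
Stmt 3 't = u': DEAD (t not in live set ['u'])
Stmt 4 'z = 1 * u': DEAD (z not in live set ['u'])
Stmt 5 'x = v': DEAD (x not in live set ['u'])
Stmt 6 'return u': KEEP (return); live-in = ['u']
Removed statement numbers: [2, 3, 4, 5]
Surviving IR:
  u = 3
  return u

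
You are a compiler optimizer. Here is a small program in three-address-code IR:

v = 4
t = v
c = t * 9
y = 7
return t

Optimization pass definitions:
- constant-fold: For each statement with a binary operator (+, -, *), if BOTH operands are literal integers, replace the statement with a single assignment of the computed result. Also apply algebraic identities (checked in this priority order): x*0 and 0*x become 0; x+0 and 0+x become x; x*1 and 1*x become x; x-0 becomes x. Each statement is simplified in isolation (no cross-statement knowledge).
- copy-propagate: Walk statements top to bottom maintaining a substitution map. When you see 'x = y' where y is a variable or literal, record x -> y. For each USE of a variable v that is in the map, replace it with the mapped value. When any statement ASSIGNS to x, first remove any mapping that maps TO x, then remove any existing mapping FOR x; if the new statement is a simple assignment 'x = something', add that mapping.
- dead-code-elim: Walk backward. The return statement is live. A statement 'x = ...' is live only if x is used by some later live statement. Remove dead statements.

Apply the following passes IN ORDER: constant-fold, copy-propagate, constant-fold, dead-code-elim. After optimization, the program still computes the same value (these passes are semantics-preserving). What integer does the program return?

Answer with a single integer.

Initial IR:
  v = 4
  t = v
  c = t * 9
  y = 7
  return t
After constant-fold (5 stmts):
  v = 4
  t = v
  c = t * 9
  y = 7
  return t
After copy-propagate (5 stmts):
  v = 4
  t = 4
  c = 4 * 9
  y = 7
  return 4
After constant-fold (5 stmts):
  v = 4
  t = 4
  c = 36
  y = 7
  return 4
After dead-code-elim (1 stmts):
  return 4
Evaluate:
  v = 4  =>  v = 4
  t = v  =>  t = 4
  c = t * 9  =>  c = 36
  y = 7  =>  y = 7
  return t = 4

Answer: 4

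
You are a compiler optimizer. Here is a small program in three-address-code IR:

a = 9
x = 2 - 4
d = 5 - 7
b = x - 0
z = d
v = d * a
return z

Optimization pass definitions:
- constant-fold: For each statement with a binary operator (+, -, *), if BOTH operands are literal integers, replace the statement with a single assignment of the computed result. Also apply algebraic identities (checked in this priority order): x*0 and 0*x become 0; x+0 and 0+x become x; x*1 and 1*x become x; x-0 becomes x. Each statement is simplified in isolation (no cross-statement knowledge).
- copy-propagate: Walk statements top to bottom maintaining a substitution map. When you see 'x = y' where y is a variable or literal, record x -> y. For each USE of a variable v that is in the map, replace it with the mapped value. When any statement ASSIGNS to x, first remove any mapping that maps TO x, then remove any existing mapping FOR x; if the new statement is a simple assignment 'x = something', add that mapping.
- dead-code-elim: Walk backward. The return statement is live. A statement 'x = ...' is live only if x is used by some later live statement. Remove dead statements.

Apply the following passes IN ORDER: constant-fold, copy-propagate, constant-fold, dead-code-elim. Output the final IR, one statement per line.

Initial IR:
  a = 9
  x = 2 - 4
  d = 5 - 7
  b = x - 0
  z = d
  v = d * a
  return z
After constant-fold (7 stmts):
  a = 9
  x = -2
  d = -2
  b = x
  z = d
  v = d * a
  return z
After copy-propagate (7 stmts):
  a = 9
  x = -2
  d = -2
  b = -2
  z = -2
  v = -2 * 9
  return -2
After constant-fold (7 stmts):
  a = 9
  x = -2
  d = -2
  b = -2
  z = -2
  v = -18
  return -2
After dead-code-elim (1 stmts):
  return -2

Answer: return -2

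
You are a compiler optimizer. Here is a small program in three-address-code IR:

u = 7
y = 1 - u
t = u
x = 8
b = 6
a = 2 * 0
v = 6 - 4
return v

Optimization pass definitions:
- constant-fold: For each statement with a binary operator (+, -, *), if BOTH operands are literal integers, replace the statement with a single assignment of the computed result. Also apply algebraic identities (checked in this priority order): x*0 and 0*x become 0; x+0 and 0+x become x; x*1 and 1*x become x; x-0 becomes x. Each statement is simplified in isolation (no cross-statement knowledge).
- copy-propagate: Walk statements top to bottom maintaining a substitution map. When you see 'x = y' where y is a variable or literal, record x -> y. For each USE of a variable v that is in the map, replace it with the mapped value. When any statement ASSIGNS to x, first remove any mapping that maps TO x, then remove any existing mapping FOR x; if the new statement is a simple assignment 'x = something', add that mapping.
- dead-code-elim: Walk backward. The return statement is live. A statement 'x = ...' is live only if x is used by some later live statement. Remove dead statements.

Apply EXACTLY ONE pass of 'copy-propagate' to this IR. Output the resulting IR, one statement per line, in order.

Answer: u = 7
y = 1 - 7
t = 7
x = 8
b = 6
a = 2 * 0
v = 6 - 4
return v

Derivation:
Applying copy-propagate statement-by-statement:
  [1] u = 7  (unchanged)
  [2] y = 1 - u  -> y = 1 - 7
  [3] t = u  -> t = 7
  [4] x = 8  (unchanged)
  [5] b = 6  (unchanged)
  [6] a = 2 * 0  (unchanged)
  [7] v = 6 - 4  (unchanged)
  [8] return v  (unchanged)
Result (8 stmts):
  u = 7
  y = 1 - 7
  t = 7
  x = 8
  b = 6
  a = 2 * 0
  v = 6 - 4
  return v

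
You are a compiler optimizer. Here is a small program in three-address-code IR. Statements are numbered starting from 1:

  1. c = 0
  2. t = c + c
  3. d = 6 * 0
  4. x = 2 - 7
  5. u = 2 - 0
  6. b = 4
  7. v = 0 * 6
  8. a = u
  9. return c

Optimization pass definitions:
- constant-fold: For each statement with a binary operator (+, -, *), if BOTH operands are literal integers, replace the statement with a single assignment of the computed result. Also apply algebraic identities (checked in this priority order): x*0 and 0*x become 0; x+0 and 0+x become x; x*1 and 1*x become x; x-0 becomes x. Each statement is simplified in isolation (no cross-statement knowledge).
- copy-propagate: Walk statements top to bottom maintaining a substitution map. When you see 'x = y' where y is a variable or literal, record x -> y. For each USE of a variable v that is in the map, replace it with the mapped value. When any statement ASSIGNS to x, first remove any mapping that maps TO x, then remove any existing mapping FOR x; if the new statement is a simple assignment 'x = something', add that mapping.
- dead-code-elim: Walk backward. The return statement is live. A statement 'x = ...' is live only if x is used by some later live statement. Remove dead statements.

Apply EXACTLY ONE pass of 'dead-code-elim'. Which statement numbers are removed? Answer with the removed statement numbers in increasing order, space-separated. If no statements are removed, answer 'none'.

Backward liveness scan:
Stmt 1 'c = 0': KEEP (c is live); live-in = []
Stmt 2 't = c + c': DEAD (t not in live set ['c'])
Stmt 3 'd = 6 * 0': DEAD (d not in live set ['c'])
Stmt 4 'x = 2 - 7': DEAD (x not in live set ['c'])
Stmt 5 'u = 2 - 0': DEAD (u not in live set ['c'])
Stmt 6 'b = 4': DEAD (b not in live set ['c'])
Stmt 7 'v = 0 * 6': DEAD (v not in live set ['c'])
Stmt 8 'a = u': DEAD (a not in live set ['c'])
Stmt 9 'return c': KEEP (return); live-in = ['c']
Removed statement numbers: [2, 3, 4, 5, 6, 7, 8]
Surviving IR:
  c = 0
  return c

Answer: 2 3 4 5 6 7 8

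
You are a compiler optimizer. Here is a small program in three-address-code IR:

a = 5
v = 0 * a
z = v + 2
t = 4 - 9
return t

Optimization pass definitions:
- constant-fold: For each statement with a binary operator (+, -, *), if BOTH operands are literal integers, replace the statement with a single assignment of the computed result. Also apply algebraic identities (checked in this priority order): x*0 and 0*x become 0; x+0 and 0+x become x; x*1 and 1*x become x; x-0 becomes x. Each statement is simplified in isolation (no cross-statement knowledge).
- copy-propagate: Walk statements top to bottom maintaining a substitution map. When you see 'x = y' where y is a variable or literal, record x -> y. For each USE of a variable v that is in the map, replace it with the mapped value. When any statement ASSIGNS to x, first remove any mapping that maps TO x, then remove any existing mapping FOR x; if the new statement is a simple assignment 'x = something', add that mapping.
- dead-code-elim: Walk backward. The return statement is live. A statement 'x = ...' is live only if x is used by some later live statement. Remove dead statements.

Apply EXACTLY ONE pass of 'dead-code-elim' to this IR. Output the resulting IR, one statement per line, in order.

Answer: t = 4 - 9
return t

Derivation:
Applying dead-code-elim statement-by-statement:
  [5] return t  -> KEEP (return); live=['t']
  [4] t = 4 - 9  -> KEEP; live=[]
  [3] z = v + 2  -> DEAD (z not live)
  [2] v = 0 * a  -> DEAD (v not live)
  [1] a = 5  -> DEAD (a not live)
Result (2 stmts):
  t = 4 - 9
  return t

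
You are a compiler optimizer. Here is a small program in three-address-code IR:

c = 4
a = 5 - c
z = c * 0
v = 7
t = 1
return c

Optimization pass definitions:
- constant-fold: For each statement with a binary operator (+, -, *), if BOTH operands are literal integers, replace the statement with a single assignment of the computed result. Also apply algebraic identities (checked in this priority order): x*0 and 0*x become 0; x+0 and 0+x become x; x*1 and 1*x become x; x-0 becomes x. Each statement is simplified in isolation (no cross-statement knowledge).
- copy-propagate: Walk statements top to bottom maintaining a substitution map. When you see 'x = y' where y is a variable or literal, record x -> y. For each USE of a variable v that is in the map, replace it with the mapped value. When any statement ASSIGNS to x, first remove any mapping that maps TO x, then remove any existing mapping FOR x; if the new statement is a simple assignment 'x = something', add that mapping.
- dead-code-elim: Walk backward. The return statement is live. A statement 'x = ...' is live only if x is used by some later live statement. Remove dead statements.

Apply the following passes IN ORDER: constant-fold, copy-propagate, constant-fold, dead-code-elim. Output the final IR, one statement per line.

Answer: return 4

Derivation:
Initial IR:
  c = 4
  a = 5 - c
  z = c * 0
  v = 7
  t = 1
  return c
After constant-fold (6 stmts):
  c = 4
  a = 5 - c
  z = 0
  v = 7
  t = 1
  return c
After copy-propagate (6 stmts):
  c = 4
  a = 5 - 4
  z = 0
  v = 7
  t = 1
  return 4
After constant-fold (6 stmts):
  c = 4
  a = 1
  z = 0
  v = 7
  t = 1
  return 4
After dead-code-elim (1 stmts):
  return 4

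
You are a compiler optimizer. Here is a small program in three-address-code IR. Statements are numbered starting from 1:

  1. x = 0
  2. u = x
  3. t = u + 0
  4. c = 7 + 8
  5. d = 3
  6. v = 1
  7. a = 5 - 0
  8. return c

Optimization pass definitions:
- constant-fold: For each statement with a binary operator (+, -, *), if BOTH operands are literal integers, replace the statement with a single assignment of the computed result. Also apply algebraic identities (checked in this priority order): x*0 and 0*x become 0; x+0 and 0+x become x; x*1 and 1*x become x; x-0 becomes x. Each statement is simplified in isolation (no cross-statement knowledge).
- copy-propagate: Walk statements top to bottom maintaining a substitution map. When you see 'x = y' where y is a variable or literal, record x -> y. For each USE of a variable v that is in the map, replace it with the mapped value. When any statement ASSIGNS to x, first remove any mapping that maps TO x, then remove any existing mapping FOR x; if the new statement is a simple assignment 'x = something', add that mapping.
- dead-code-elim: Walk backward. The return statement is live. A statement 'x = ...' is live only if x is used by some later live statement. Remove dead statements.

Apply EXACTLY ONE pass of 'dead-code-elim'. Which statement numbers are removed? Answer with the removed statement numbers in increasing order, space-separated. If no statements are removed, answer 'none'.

Backward liveness scan:
Stmt 1 'x = 0': DEAD (x not in live set [])
Stmt 2 'u = x': DEAD (u not in live set [])
Stmt 3 't = u + 0': DEAD (t not in live set [])
Stmt 4 'c = 7 + 8': KEEP (c is live); live-in = []
Stmt 5 'd = 3': DEAD (d not in live set ['c'])
Stmt 6 'v = 1': DEAD (v not in live set ['c'])
Stmt 7 'a = 5 - 0': DEAD (a not in live set ['c'])
Stmt 8 'return c': KEEP (return); live-in = ['c']
Removed statement numbers: [1, 2, 3, 5, 6, 7]
Surviving IR:
  c = 7 + 8
  return c

Answer: 1 2 3 5 6 7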